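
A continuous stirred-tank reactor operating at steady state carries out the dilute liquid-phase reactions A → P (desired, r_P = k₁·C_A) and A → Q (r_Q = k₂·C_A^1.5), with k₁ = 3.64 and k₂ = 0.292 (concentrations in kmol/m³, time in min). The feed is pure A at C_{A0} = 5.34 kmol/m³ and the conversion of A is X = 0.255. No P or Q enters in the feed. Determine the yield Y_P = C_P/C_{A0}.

0.220

Exit C_A = C_{A0}(1−X) = 5.34×0.745 = 3.978 kmol/m³.
In a CSTR the entire volume is at exit conditions, so r_P = 3.64×3.978 = 14.48 and r_Q = 0.292×3.978^1.5 = 2.317.
Fraction of consumed A going to P: r_P/(r_P+r_Q) = 0.8621.
C_P = 0.8621·C_{A0}·X = 0.8621×5.34×0.255 = 1.17 kmol/m³; Y_P = C_P/C_{A0} = 0.220.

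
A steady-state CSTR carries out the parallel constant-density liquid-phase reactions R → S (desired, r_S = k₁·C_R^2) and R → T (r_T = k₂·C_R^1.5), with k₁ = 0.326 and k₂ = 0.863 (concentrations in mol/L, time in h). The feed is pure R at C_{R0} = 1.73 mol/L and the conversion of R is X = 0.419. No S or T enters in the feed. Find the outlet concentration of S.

Exit C_R = C_{R0}(1−X) = 1.73×0.581 = 1.005 mol/L.
Rates in a CSTR are evaluated at the outlet concentration: r_S = 0.326×1.005^2 = 0.3294, r_T = 0.863×1.005^1.5 = 0.8696.
Fraction of consumed R going to S: r_S/(r_S+r_T) = 0.2747.
C_S = 0.2747·C_{R0}·X = 0.2747×1.73×0.419 = 0.199 mol/L.

0.199 mol/L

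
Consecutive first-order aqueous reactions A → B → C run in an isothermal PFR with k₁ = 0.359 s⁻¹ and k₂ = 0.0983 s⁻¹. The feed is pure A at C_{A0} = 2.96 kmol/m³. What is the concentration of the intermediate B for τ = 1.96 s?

Solving the coupled first-order balances gives C_B(τ) = [k₁/(k₂−k₁)]·C_{A0}·(e^(−k₁τ) − e^(−k₂τ)).
e^(−k₁τ) = e^(−0.359×1.96) = e^(−0.7036) = 0.4948; e^(−k₂τ) = e^(−0.1927) = 0.8248.
C_B = 0.359×2.96/(0.0983−0.359) × (0.4948−0.8248) = (-4.076)×(-0.3300) = 1.345 kmol/m³.

1.35 kmol/m³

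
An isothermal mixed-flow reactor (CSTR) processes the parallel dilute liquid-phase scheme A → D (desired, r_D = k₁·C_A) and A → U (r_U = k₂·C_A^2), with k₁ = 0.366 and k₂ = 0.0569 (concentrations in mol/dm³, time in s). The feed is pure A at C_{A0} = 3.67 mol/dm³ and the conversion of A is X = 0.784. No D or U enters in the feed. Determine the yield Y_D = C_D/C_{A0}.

Exit C_A = C_{A0}(1−X) = 3.67×0.216 = 0.7927 mol/dm³.
A CSTR operates uniformly at the exit composition, giving r_D = 0.2901 and r_U = 0.03576 (each k·C_A^n at C_A = 0.7927).
Fraction of consumed A going to D: r_D/(r_D+r_U) = 0.8903.
C_D = 0.8903·C_{A0}·X = 0.8903×3.67×0.784 = 2.56 mol/dm³; Y_D = C_D/C_{A0} = 0.698.

0.698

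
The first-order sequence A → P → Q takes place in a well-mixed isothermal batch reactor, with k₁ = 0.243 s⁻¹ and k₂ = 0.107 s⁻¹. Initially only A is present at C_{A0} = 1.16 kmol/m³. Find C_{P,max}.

At the optimum, C_{P,max}/C_{A0} = (k₁/k₂)^[k₂/(k₂−k₁)].
= (0.243/0.107)^(0.107/(0.107−0.243)) = (2.271)^(-0.7868) = 0.5245.
C_{P,max} = 0.5245×1.16 = 0.608 kmol/m³.

0.608 kmol/m³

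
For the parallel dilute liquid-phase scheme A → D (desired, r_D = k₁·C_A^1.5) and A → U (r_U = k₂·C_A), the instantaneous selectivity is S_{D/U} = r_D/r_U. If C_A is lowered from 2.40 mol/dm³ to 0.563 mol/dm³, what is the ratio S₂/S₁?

S_{D/U} = (k₁/k₂)·C_A^0.5, so S₂/S₁ = (C_{A,2}/C_{A,1})^0.5.
= (0.563/2.40)^0.5 = (0.2346)^0.5 = 0.484.
Selectivity toward D falls as C_A falls — high-concentration operation is favoured.

0.484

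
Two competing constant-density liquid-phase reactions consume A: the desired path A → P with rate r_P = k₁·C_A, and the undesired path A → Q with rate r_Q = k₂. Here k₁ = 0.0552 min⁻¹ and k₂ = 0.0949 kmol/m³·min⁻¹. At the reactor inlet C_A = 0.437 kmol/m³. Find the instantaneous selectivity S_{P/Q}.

0.254

S_{P/Q} = r_P/r_Q = (k₁·C_A)/(k₂) = (k₁/k₂)·C_A.
= (0.0552×0.4370) / (0.0949) = 0.02412/0.09490 = 0.254.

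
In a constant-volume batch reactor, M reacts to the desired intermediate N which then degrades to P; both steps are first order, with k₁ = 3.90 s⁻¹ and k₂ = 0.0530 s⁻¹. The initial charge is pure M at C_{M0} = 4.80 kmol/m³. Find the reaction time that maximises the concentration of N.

The intermediate peaks when r₁ = r₂, i.e. k₁e^(−k₁t) = k₂e^(−k₂t), giving t_opt = ln(k₂/k₁)/(k₂−k₁).
= ln(0.0530/3.90)/(0.0530−3.90) = ln(0.01359)/-3.847 = -4.298/-3.847 = 1.12 s.

1.12 s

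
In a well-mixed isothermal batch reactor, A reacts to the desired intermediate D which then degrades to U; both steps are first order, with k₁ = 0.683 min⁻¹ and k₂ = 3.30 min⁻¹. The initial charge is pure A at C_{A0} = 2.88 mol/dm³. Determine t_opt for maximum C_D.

For first-order series the maximum of C_D occurs at t_opt = ln(k₂/k₁)/(k₂−k₁).
= ln(3.30/0.683)/(3.30−0.683) = ln(4.832)/2.617 = 1.575/2.617 = 0.602 min.

0.602 min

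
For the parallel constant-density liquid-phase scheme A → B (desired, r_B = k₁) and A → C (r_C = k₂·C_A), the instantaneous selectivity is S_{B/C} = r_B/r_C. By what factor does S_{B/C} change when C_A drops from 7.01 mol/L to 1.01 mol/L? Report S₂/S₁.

6.94

S_{B/C} = (k₁/k₂)·C_A⁻¹, so S₂/S₁ = (C_{A,2}/C_{A,1})⁻¹.
= 7.01/1.01 = 6.94.
Selectivity toward B rises as C_A falls — low-concentration operation is favoured.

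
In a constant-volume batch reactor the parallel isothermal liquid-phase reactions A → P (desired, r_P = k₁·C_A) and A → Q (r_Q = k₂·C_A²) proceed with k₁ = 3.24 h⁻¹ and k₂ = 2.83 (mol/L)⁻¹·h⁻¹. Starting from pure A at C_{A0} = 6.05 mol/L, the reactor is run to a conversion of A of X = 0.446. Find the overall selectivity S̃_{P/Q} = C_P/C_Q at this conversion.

C_A = C_{A0}(1−X) = 3.352 mol/L.
Along a PFR/batch, dC_P/dC_A = −r_P/(r_P+r_Q) = −k₁/(k₁+k₂·C_A).
Integrating from C_{A0} to C_A: C_P = (3.24/2.83)·ln[(3.24+2.83·6.05)/(3.24+2.83·3.35)] = 1.145·ln(20.36/12.73) = 0.5382 mol/L.
C_Q = (C_{A0}−C_A)−C_P = 2.160 mol/L; S̃_{P/Q} = 0.5382/2.160 = 0.249.

0.249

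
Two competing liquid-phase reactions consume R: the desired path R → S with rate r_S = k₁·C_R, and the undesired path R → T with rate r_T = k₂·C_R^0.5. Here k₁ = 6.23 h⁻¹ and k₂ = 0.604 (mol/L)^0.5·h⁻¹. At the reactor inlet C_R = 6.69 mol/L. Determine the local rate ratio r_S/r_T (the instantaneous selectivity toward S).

S_{S/T} = r_S/r_T = (k₁·C_R)/(k₂·C_R^0.5) = (k₁/k₂)·C_R^0.5.
= (6.23×6.690) / (0.604×6.690^0.5) = 41.68/1.562 = 26.7.
Since the desired path is higher order in R, keeping C_R high (PFR or concentrated feed) favours S.

26.7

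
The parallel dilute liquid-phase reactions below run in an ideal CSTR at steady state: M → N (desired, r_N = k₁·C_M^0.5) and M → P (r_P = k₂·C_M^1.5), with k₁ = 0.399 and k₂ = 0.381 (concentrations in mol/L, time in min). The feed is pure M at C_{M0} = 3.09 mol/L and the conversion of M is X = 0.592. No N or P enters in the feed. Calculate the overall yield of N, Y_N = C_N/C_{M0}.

Exit C_M = C_{M0}(1−X) = 3.09×0.408 = 1.261 mol/L.
A CSTR operates uniformly at the exit composition, giving r_N = 0.4480 and r_P = 0.5393 (each k·C_M^n at C_M = 1.261).
Fraction of consumed M going to N: r_N/(r_N+r_P) = 0.4538.
C_N = 0.4538·C_{M0}·X = 0.4538×3.09×0.592 = 0.830 mol/L; Y_N = C_N/C_{M0} = 0.269.

0.269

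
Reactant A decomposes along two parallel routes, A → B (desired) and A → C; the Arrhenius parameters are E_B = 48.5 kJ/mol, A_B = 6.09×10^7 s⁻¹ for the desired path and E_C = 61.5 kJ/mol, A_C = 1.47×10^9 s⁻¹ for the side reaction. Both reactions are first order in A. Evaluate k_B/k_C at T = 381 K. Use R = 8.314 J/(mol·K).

With equal orders, S_{B/C} = k_B/k_C = (A_B/A_C)·exp[(E_C−E_B)/(RT)].
(E_C−E_B)/(RT) = (61.5−48.5)×10³/(8.314×381) = 13000/3168 = 4.104.
k_B/k_C = (6.09×10^7/1.47×10^9)·exp(4.104) = 0.04143 × 60.58 = 2.51.
Since E_B < E_C, lowering the temperature improves selectivity toward B.

2.51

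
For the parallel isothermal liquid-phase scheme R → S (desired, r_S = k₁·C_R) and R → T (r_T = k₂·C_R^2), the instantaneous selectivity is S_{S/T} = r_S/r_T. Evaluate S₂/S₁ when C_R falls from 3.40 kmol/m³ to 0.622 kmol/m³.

5.47

S_{S/T} = (k₁/k₂)·C_R⁻¹, so S₂/S₁ = (C_{R,2}/C_{R,1})⁻¹.
= 3.40/0.622 = 5.47.
Selectivity toward S rises as C_R falls — low-concentration operation is favoured.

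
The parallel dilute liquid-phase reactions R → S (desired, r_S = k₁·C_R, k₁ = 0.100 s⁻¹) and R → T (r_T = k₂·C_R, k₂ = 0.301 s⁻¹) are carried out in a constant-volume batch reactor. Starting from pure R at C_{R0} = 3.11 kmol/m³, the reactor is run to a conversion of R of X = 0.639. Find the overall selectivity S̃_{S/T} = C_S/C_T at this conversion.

C_R = C_{R0}(1−X) = 1.123 kmol/m³.
Both paths are first order in R, so the instantaneous fraction to S is constant: dC_S/d(−C_R) = k₁/(k₁+k₂) = 0.2494.
C_S = 0.2494·(C_{R0}−C_R) = 0.2494×1.987 = 0.496 kmol/m³.
C_T = (C_{R0}−C_R)−C_S = 1.492 kmol/m³; S̃_{S/T} = 0.4956/1.492 = 0.332.

0.332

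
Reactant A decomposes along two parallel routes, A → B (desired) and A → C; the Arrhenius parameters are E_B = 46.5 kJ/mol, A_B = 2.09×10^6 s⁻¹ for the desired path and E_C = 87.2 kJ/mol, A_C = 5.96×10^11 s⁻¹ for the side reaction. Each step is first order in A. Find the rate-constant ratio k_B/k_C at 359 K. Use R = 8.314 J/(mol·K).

Since both paths have the same order in A, the concentration cancels and S_{B/C} = k_B/k_C = (A_B/A_C)·exp[(E_C−E_B)/(RT)].
(E_C−E_B)/(RT) = (87.2−46.5)×10³/(8.314×359) = 40700/2985 = 13.64.
k_B/k_C = (2.09×10^6/5.96×10^11)·exp(13.64) = 3.507×10^-6 × 8.358×10^5 = 2.93.
Since E_B < E_C, lowering the temperature improves selectivity toward B.

2.93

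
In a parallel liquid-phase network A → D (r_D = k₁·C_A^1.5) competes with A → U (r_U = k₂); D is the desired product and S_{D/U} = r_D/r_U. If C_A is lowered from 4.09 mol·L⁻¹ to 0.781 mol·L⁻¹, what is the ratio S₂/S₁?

0.0834

S_{D/U} = (k₁/k₂)·C_A^1.5, so S₂/S₁ = (C_{A,2}/C_{A,1})^1.5.
= (0.781/4.09)^1.5 = (0.1910)^1.5 = 0.0834.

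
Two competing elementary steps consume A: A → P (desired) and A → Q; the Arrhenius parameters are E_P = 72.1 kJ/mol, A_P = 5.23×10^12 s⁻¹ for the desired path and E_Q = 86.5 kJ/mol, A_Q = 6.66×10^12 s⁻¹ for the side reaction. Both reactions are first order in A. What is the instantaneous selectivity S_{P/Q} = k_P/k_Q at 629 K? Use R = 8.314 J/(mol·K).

k_P/k_Q = (A_P/A_Q)·exp[−(E_P−E_Q)/(RT)] = (A_P/A_Q)·exp[(E_Q−E_P)/(RT)].
(E_Q−E_P)/(RT) = (86.5−72.1)×10³/(8.314×629) = 14400/5230 = 2.754.
k_P/k_Q = (5.23×10^12/6.66×10^12)·exp(2.754) = 0.7853 × 15.70 = 12.3.
Since E_P < E_Q, lowering the temperature improves selectivity toward P.

12.3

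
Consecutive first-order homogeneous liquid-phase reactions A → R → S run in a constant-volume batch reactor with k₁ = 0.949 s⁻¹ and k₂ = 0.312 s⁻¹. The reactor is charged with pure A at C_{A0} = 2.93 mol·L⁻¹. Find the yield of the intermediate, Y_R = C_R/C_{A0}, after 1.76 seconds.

0.580

The intermediate concentration in a first-order A→B→C sequence is C_R = k₁C_{A0}(e^(−k₁t) − e^(−k₂t))/(k₂−k₁).
e^(−k₁t) = e^(−0.949×1.76) = e^(−1.670) = 0.1882; e^(−k₂t) = e^(−0.5491) = 0.5775.
C_R = 0.949×2.93/(0.312−0.949) × (0.1882−0.5775) = (-4.365)×(-0.3893) = 1.699 mol·L⁻¹.
Y_R = C_R/C_{A0} = 1.699/2.93 = 0.580.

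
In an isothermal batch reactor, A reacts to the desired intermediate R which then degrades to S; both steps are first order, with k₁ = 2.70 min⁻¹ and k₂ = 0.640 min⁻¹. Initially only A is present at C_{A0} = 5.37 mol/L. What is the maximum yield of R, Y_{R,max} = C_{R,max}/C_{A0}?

0.639

For a first-order series the maximum intermediate yield is C_{R,max}/C_{A0} = (k₁/k₂)^[k₂/(k₂−k₁)].
= (2.70/0.640)^(0.640/(0.640−2.70)) = (4.219)^(-0.3107) = 0.6394.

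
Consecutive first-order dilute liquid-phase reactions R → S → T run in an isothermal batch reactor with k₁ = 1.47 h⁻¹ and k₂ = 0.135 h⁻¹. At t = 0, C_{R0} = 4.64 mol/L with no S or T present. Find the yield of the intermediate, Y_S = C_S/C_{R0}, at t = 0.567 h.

0.542

For first-order series with pure R initially, C_S(t) = k₁C_{R0}/(k₂−k₁)·(e^(−k₁t) − e^(−k₂t)).
e^(−k₁t) = e^(−1.47×0.567) = e^(−0.8335) = 0.4345; e^(−k₂t) = e^(−0.07655) = 0.9263.
C_S = 1.47×4.64/(0.135−1.47) × (0.4345−0.9263) = (-5.109)×(-0.4918) = 2.513 mol/L.
Y_S = C_S/C_{R0} = 2.513/4.64 = 0.542.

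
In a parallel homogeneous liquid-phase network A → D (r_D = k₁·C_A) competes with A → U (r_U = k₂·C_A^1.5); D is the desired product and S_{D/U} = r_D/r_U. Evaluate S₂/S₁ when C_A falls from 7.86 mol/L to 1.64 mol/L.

2.19

S_{D/U} = (k₁/k₂)·C_A^-0.5, so S₂/S₁ = (C_{A,2}/C_{A,1})^-0.5.
= (1.64/7.86)^(-0.5) = (0.2087)^(-0.5) = 2.19.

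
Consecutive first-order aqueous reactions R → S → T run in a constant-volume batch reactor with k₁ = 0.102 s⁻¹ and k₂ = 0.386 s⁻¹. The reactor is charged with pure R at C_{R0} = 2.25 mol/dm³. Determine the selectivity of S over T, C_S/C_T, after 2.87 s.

The intermediate concentration in a first-order A→B→C sequence is C_S = k₁C_{R0}(e^(−k₁t) − e^(−k₂t))/(k₂−k₁).
e^(−k₁t) = e^(−0.102×2.87) = e^(−0.2927) = 0.7462; e^(−k₂t) = e^(−1.108) = 0.3303.
C_S = 0.102×2.25/(0.386−0.102) × (0.7462−0.3303) = 0.8081×0.4159 = 0.3361 mol/dm³.
C_R = C_{R0}e^(−k₁t) = 1.679 mol/dm³, so C_T = C_{R0}−C_R−C_S = 0.2349 mol/dm³; C_S/C_T = 1.43.

1.43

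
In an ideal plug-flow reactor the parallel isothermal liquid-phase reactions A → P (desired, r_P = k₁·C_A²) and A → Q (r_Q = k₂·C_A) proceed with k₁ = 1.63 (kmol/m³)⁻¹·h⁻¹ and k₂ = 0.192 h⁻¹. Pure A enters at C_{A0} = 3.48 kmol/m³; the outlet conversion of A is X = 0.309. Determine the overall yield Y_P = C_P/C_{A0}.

C_A = C_{A0}(1−X) = 2.405 kmol/m³.
Along a PFR/batch, dC_Q/dC_A = −r_Q/(r_P+r_Q) = −k₂/(k₂+k₁·C_A).
Integrating from C_{A0} to C_A: C_Q = (0.192/1.63)·ln[(0.192+1.63·3.48)/(0.192+1.63·2.40)] = 0.1178·ln(5.864/4.112) = 0.04183 kmol/m³.
Then C_P = (C_{A0}−C_A) − C_Q = 1.075 − 0.04183 = 1.033 kmol/m³.
Y_P = C_P/C_{A0} = 1.033/3.48 = 0.297.

0.297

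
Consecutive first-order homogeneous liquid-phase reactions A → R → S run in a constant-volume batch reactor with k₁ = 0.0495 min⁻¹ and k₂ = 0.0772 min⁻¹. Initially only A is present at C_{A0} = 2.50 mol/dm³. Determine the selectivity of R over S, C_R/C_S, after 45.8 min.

The intermediate concentration in a first-order A→B→C sequence is C_R = k₁C_{A0}(e^(−k₁t) − e^(−k₂t))/(k₂−k₁).
e^(−k₁t) = e^(−0.0495×45.8) = e^(−2.267) = 0.1036; e^(−k₂t) = e^(−3.536) = 0.02914.
C_R = 0.0495×2.50/(0.0772−0.0495) × (0.1036−0.02914) = 4.468×0.07448 = 0.3327 mol/dm³.
C_A = C_{A0}e^(−k₁t) = 0.2590 mol/dm³, so C_S = C_{A0}−C_A−C_R = 1.908 mol/dm³; C_R/C_S = 0.174.

0.174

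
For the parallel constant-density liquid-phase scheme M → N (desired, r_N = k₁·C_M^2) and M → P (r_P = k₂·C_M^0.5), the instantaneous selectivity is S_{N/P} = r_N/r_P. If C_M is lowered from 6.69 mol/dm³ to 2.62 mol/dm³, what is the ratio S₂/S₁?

0.245

S_{N/P} = (k₁/k₂)·C_M^1.5, so S₂/S₁ = (C_{M,2}/C_{M,1})^1.5.
= (2.62/6.69)^1.5 = (0.3916)^1.5 = 0.245.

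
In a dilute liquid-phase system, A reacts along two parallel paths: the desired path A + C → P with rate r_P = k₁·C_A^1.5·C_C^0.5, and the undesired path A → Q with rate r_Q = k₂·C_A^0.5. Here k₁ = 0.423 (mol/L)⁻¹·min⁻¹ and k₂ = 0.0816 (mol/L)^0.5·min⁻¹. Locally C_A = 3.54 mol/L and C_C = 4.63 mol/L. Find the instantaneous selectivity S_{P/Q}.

39.5

S_{P/Q} = r_P/r_Q = (k₁·C_A^1.5·C_C^0.5)/(k₂·C_A^0.5) = (k₁/k₂)·C_A·C_C^0.5.
= (0.423×3.540^1.5×4.630^0.5) / (0.0816×3.540^0.5) = 6.062/0.1535 = 39.5.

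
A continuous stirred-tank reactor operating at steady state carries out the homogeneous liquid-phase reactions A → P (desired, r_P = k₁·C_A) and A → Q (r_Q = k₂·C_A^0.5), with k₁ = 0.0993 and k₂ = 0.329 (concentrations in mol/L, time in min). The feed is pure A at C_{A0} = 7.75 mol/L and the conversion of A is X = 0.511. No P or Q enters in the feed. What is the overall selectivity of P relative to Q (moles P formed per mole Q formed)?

0.588

Exit C_A = C_{A0}(1−X) = 7.75×0.489 = 3.790 mol/L.
A CSTR operates uniformly at the exit composition, giving r_P = 0.3763 and r_Q = 0.6405 (each k·C_A^n at C_A = 3.790).
Overall selectivity = C_P/C_Q = r_Pτ/(r_Qτ) = r_P/r_Q = 0.588.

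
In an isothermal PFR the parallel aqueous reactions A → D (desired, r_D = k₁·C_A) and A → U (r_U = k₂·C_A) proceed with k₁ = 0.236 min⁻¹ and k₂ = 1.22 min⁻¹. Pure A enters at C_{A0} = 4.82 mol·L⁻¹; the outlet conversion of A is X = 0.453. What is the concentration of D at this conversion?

0.354 mol·L⁻¹

C_A = C_{A0}(1−X) = 2.637 mol·L⁻¹.
Both paths are first order in A, so the instantaneous fraction to D is constant: dC_D/d(−C_A) = k₁/(k₁+k₂) = 0.1621.
C_D = 0.1621·(C_{A0}−C_A) = 0.1621×2.183 = 0.354 mol·L⁻¹.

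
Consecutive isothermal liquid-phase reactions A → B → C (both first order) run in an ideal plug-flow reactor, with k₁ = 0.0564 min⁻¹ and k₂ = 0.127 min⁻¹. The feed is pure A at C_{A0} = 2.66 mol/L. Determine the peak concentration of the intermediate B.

At the optimum, C_{B,max}/C_{A0} = (k₁/k₂)^[k₂/(k₂−k₁)].
= (0.0564/0.127)^(0.127/(0.127−0.0564)) = (0.4441)^(1.799) = 0.2322.
C_{B,max} = 0.2322×2.66 = 0.618 mol/L.

0.618 mol/L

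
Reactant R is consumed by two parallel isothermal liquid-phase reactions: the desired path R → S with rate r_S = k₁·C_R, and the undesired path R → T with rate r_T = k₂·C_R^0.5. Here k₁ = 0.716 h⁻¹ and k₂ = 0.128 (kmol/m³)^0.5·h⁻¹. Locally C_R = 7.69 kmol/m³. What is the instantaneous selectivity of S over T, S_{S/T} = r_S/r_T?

S_{S/T} = r_S/r_T = (k₁·C_R)/(k₂·C_R^0.5) = (k₁/k₂)·C_R^0.5.
= (0.716×7.690) / (0.128×7.690^0.5) = 5.506/0.3550 = 15.5.
Since the desired path is higher order in R, keeping C_R high (PFR or concentrated feed) favours S.

15.5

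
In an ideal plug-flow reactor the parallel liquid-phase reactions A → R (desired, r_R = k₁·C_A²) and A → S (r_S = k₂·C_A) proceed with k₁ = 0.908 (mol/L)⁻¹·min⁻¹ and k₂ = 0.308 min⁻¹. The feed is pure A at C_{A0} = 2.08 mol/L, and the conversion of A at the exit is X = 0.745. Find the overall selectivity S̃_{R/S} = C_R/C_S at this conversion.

3.46

C_A = C_{A0}(1−X) = 0.5304 mol/L.
Along a PFR/batch, dC_S/dC_A = −r_S/(r_R+r_S) = −k₂/(k₂+k₁·C_A).
Integrating from C_{A0} to C_A: C_S = (0.308/0.908)·ln[(0.308+0.908·2.08)/(0.308+0.908·0.530)] = 0.3392·ln(2.197/0.7896) = 0.3471 mol/L.
Then C_R = (C_{A0}−C_A) − C_S = 1.550 − 0.3471 = 1.203 mol/L.
S̃_{R/S} = C_R/C_S = 1.203/0.3471 = 3.46.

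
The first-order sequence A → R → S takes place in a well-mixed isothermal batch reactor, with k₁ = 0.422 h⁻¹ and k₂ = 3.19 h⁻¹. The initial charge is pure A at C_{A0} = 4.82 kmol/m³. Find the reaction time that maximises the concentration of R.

0.731 h

Setting dC_R/dt = 0 gives t_opt = ln(k₂/k₁)/(k₂−k₁).
= ln(3.19/0.422)/(3.19−0.422) = ln(7.559)/2.768 = 2.023/2.768 = 0.731 h.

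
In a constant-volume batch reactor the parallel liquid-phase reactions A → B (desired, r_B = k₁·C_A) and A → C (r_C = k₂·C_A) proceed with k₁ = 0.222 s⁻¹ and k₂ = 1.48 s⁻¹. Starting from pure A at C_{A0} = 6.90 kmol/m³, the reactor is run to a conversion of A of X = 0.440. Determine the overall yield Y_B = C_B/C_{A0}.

C_A = C_{A0}(1−X) = 3.864 kmol/m³.
Both paths are first order in A, so the instantaneous fraction to B is constant: dC_B/d(−C_A) = k₁/(k₁+k₂) = 0.1304.
C_B = 0.1304·(C_{A0}−C_A) = 0.1304×3.036 = 0.396 kmol/m³.
Y_B = C_B/C_{A0} = 0.3960/6.90 = 0.0574.

0.0574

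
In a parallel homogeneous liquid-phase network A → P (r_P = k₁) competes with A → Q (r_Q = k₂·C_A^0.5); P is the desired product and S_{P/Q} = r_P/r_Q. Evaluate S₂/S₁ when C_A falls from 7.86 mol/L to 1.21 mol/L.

S_{P/Q} = (k₁/k₂)·C_A^-0.5, so S₂/S₁ = (C_{A,2}/C_{A,1})^-0.5.
= (1.21/7.86)^(-0.5) = (0.1539)^(-0.5) = 2.55.
Selectivity toward P rises as C_A falls — low-concentration operation is favoured.

2.55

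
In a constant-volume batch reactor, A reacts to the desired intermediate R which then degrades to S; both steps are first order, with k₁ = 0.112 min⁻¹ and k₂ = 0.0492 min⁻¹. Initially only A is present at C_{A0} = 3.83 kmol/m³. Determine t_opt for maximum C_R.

13.1 min

Setting dC_R/dt = 0 gives t_opt = ln(k₂/k₁)/(k₂−k₁).
= ln(0.0492/0.112)/(0.0492−0.112) = ln(0.4393)/-0.06280 = -0.8226/-0.06280 = 13.1 min.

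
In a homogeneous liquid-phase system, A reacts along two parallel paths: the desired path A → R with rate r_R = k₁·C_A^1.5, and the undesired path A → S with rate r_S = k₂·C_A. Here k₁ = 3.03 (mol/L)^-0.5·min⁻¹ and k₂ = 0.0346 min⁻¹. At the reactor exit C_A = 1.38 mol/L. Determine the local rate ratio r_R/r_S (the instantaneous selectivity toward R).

S_{R/S} = r_R/r_S = (k₁·C_A^1.5)/(k₂·C_A) = (k₁/k₂)·C_A^0.5.
= (3.03×1.380^1.5) / (0.0346×1.380) = 4.912/0.04775 = 103.
Since the desired path is higher order in A, keeping C_A high (PFR or concentrated feed) favours R.

103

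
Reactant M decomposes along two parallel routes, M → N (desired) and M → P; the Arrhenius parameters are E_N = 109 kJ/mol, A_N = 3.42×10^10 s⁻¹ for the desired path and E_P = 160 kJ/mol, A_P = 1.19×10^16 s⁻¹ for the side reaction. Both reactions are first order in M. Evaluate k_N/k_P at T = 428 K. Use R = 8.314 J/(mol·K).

k_N/k_P = (A_N/A_P)·exp[−(E_N−E_P)/(RT)] = (A_N/A_P)·exp[(E_P−E_N)/(RT)].
(E_P−E_N)/(RT) = (160−109)×10³/(8.314×428) = 51000/3558 = 14.33.
k_N/k_P = (3.42×10^10/1.19×10^16)·exp(14.33) = 2.874×10^-6 × 1.677×10^6 = 4.82.

4.82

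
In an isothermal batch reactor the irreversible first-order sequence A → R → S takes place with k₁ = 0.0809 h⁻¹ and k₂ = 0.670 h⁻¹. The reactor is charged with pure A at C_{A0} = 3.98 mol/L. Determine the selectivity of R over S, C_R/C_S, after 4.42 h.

Solving the coupled first-order balances gives C_R(t) = [k₁/(k₂−k₁)]·C_{A0}·(e^(−k₁t) − e^(−k₂t)).
e^(−k₁t) = e^(−0.0809×4.42) = e^(−0.3576) = 0.6994; e^(−k₂t) = e^(−2.961) = 0.05175.
C_R = 0.0809×3.98/(0.670−0.0809) × (0.6994−0.05175) = 0.5466×0.6476 = 0.3540 mol/L.
C_A = C_{A0}e^(−k₁t) = 2.783 mol/L, so C_S = C_{A0}−C_A−C_R = 0.8425 mol/L; C_R/C_S = 0.420.

0.420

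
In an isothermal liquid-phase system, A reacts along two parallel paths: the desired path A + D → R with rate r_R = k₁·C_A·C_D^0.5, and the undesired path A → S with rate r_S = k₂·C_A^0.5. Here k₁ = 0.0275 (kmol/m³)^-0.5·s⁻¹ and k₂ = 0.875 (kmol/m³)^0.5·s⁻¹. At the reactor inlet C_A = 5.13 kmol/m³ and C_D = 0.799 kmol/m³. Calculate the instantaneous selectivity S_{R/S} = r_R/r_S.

0.0636

S_{R/S} = r_R/r_S = (k₁·C_A·C_D^0.5)/(k₂·C_A^0.5) = (k₁/k₂)·C_A^0.5·C_D^0.5.
= (0.0275×5.130×0.7990^0.5) / (0.875×5.130^0.5) = 0.1261/1.982 = 0.0636.
Since the desired path is higher order in A, keeping C_A high (PFR or concentrated feed) favours R.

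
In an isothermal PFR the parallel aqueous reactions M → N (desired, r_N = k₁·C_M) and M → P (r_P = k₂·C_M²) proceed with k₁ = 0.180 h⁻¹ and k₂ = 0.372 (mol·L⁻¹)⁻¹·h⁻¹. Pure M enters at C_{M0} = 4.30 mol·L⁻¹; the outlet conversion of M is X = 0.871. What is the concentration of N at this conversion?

0.739 mol·L⁻¹

C_M = C_{M0}(1−X) = 0.5547 mol·L⁻¹.
Along a PFR/batch, dC_N/dC_M = −r_N/(r_N+r_P) = −k₁/(k₁+k₂·C_M).
Integrating from C_{M0} to C_M: C_N = (0.180/0.372)·ln[(0.180+0.372·4.30)/(0.180+0.372·0.555)] = 0.4839·ln(1.780/0.3863) = 0.7391 mol·L⁻¹.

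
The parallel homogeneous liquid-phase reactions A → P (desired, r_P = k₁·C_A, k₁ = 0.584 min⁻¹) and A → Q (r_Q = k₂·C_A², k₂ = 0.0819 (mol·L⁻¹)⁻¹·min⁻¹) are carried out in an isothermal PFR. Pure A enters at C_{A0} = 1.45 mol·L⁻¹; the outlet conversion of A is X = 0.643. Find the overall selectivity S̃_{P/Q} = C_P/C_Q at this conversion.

7.31

C_A = C_{A0}(1−X) = 0.5176 mol·L⁻¹.
Along a PFR/batch, dC_P/dC_A = −r_P/(r_P+r_Q) = −k₁/(k₁+k₂·C_A).
Integrating from C_{A0} to C_A: C_P = (0.584/0.0819)·ln[(0.584+0.0819·1.45)/(0.584+0.0819·0.518)] = 7.131·ln(0.7028/0.6264) = 0.8202 mol·L⁻¹.
C_Q = (C_{A0}−C_A)−C_P = 0.1121 mol·L⁻¹; S̃_{P/Q} = 0.8202/0.1121 = 7.31.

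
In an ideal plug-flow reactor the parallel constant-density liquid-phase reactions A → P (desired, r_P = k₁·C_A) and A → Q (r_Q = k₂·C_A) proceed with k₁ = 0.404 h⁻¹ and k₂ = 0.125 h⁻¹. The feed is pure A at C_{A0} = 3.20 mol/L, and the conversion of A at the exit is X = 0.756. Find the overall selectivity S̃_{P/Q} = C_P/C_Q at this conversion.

C_A = C_{A0}(1−X) = 0.7808 mol/L.
Both paths are first order in A, so the instantaneous fraction to P is constant: dC_P/d(−C_A) = k₁/(k₁+k₂) = 0.7637.
C_P = 0.7637·(C_{A0}−C_A) = 0.7637×2.419 = 1.85 mol/L.
C_Q = (C_{A0}−C_A)−C_P = 0.5716 mol/L; S̃_{P/Q} = 1.848/0.5716 = 3.23.

3.23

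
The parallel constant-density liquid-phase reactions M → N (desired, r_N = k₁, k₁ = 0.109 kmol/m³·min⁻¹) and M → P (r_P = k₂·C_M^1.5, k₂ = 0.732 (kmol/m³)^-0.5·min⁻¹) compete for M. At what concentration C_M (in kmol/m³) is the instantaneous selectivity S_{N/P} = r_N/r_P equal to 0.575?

0.406 kmol/m³

S_{N/P} = (k₁/k₂)·C_M^-1.5 ⇒ C_M = (S·k₂/k₁)^(1/(-1.5)).
= (0.575×0.732/0.109)^(-0.6667) = (3.861)^(-0.6667) = 0.406 kmol/m³.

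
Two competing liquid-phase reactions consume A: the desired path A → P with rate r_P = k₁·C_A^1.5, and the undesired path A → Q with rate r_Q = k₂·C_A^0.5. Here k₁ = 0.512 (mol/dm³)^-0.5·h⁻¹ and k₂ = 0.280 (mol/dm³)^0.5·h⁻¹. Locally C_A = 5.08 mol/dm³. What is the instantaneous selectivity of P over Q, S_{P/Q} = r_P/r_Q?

S_{P/Q} = r_P/r_Q = (k₁·C_A^1.5)/(k₂·C_A^0.5) = (k₁/k₂)·C_A.
= (0.512×5.080^1.5) / (0.280×5.080^0.5) = 5.862/0.6311 = 9.29.
Since the desired path is higher order in A, keeping C_A high (PFR or concentrated feed) favours P.

9.29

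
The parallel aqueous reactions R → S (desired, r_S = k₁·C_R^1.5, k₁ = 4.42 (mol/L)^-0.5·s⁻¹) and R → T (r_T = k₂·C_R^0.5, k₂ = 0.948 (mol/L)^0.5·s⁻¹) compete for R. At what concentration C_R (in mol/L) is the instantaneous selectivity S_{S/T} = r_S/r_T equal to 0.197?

0.0423 mol/L

S_{S/T} = (k₁/k₂)·C_R ⇒ C_R = S·k₂/k₁.
= 0.197×0.948/4.42 = 0.0423 mol/L.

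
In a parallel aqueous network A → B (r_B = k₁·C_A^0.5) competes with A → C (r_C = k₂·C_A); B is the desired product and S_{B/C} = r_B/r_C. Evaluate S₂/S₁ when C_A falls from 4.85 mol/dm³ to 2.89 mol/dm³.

1.30

S_{B/C} = (k₁/k₂)·C_A^-0.5, so S₂/S₁ = (C_{A,2}/C_{A,1})^-0.5.
= (2.89/4.85)^(-0.5) = (0.5959)^(-0.5) = 1.30.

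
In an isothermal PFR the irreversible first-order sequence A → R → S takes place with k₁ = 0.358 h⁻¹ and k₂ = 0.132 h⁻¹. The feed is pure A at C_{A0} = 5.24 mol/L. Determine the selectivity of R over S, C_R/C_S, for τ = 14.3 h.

The intermediate concentration in a first-order A→B→C sequence is C_R = k₁C_{A0}(e^(−k₁τ) − e^(−k₂τ))/(k₂−k₁).
e^(−k₁τ) = e^(−0.358×14.3) = e^(−5.119) = 0.005980; e^(−k₂τ) = e^(−1.888) = 0.1514.
C_R = 0.358×5.24/(0.132−0.358) × (0.005980−0.1514) = (-8.301)×(-0.1455) = 1.207 mol/L.
C_A = C_{A0}e^(−k₁τ) = 0.03133 mol/L, so C_S = C_{A0}−C_A−C_R = 4.001 mol/L; C_R/C_S = 0.302.

0.302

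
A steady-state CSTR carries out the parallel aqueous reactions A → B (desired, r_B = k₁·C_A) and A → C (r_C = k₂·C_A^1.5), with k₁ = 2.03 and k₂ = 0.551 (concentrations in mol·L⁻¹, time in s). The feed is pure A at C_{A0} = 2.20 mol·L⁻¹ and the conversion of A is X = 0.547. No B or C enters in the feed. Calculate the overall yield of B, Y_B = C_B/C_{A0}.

Exit C_A = C_{A0}(1−X) = 2.20×0.453 = 0.9966 mol·L⁻¹.
A CSTR operates uniformly at the exit composition, giving r_B = 2.023 and r_C = 0.5482 (each k·C_A^n at C_A = 0.9966).
Fraction of consumed A going to B: r_B/(r_B+r_C) = 0.7868.
C_B = 0.7868·C_{A0}·X = 0.7868×2.20×0.547 = 0.947 mol·L⁻¹; Y_B = C_B/C_{A0} = 0.430.

0.430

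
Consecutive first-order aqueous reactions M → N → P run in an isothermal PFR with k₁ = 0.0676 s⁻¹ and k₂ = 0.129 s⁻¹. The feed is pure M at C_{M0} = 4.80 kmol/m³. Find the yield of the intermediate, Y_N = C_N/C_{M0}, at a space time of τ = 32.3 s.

The intermediate concentration in a first-order A→B→C sequence is C_N = k₁C_{M0}(e^(−k₁τ) − e^(−k₂τ))/(k₂−k₁).
e^(−k₁τ) = e^(−0.0676×32.3) = e^(−2.183) = 0.1126; e^(−k₂τ) = e^(−4.167) = 0.01550.
C_N = 0.0676×4.80/(0.129−0.0676) × (0.1126−0.01550) = 5.285×0.09715 = 0.5134 kmol/m³.
Y_N = C_N/C_{M0} = 0.5134/4.80 = 0.107.

0.107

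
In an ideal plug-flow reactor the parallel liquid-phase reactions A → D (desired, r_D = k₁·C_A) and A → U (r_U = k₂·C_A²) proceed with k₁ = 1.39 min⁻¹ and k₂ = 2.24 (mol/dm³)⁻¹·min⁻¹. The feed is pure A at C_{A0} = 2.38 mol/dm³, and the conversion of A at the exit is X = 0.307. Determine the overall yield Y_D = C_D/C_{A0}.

C_A = C_{A0}(1−X) = 1.649 mol/dm³.
Along a PFR/batch, dC_D/dC_A = −r_D/(r_D+r_U) = −k₁/(k₁+k₂·C_A).
Integrating from C_{A0} to C_A: C_D = (1.39/2.24)·ln[(1.39+2.24·2.38)/(1.39+2.24·1.65)] = 0.6205·ln(6.721/5.085) = 0.1732 mol/dm³.
Y_D = C_D/C_{A0} = 0.1732/2.38 = 0.0728.

0.0728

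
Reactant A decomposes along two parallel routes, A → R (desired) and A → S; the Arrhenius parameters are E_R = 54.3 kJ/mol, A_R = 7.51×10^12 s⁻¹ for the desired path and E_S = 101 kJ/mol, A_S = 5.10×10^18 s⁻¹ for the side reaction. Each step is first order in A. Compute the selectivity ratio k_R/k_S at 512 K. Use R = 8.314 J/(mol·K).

With equal orders, S_{R/S} = k_R/k_S = (A_R/A_S)·exp[(E_S−E_R)/(RT)].
(E_S−E_R)/(RT) = (101−54.3)×10³/(8.314×512) = 46700/4257 = 10.97.
k_R/k_S = (7.51×10^12/5.10×10^18)·exp(10.97) = 1.473×10^-6 × 58149 = 0.0856.

0.0856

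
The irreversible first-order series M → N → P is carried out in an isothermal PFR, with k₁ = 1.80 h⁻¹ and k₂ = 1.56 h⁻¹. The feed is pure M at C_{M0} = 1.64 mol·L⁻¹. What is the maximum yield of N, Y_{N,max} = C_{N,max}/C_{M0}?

At the optimum, C_{N,max}/C_{M0} = (k₁/k₂)^[k₂/(k₂−k₁)].
= (1.80/1.56)^(1.56/(1.56−1.80)) = (1.154)^(-6.500) = 0.3945.

0.394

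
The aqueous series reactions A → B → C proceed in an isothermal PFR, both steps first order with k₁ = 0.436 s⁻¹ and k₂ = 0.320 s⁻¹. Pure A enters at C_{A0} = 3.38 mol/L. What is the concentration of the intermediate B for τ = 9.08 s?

The intermediate concentration in a first-order A→B→C sequence is C_B = k₁C_{A0}(e^(−k₁τ) − e^(−k₂τ))/(k₂−k₁).
e^(−k₁τ) = e^(−0.436×9.08) = e^(−3.959) = 0.01908; e^(−k₂τ) = e^(−2.906) = 0.05472.
C_B = 0.436×3.38/(0.320−0.436) × (0.01908−0.05472) = (-12.70)×(-0.03563) = 0.4527 mol/L.

0.453 mol/L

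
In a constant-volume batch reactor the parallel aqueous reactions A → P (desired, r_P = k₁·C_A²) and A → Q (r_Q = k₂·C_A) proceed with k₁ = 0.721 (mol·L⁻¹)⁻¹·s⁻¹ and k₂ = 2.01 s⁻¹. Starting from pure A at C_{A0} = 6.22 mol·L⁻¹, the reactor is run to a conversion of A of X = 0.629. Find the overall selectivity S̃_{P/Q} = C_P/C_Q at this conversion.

1.46

C_A = C_{A0}(1−X) = 2.308 mol·L⁻¹.
Along a PFR/batch, dC_Q/dC_A = −r_Q/(r_P+r_Q) = −k₂/(k₂+k₁·C_A).
Integrating from C_{A0} to C_A: C_Q = (2.01/0.721)·ln[(2.01+0.721·6.22)/(2.01+0.721·2.31)] = 2.788·ln(6.495/3.674) = 1.588 mol·L⁻¹.
Then C_P = (C_{A0}−C_A) − C_Q = 3.912 − 1.588 = 2.324 mol·L⁻¹.
S̃_{P/Q} = C_P/C_Q = 2.324/1.588 = 1.46.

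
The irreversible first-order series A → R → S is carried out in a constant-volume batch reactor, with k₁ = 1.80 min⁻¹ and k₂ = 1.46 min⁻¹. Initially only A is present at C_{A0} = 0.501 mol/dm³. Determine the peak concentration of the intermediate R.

0.204 mol/dm³

Evaluating C_R at t_opt = ln(k₂/k₁)/(k₂−k₁) gives C_{R,max}/C_{A0} = (k₁/k₂)^[k₂/(k₂−k₁)].
= (1.80/1.46)^(1.46/(1.46−1.80)) = (1.233)^(-4.294) = 0.4070.
C_{R,max} = 0.4070×0.501 = 0.204 mol/dm³.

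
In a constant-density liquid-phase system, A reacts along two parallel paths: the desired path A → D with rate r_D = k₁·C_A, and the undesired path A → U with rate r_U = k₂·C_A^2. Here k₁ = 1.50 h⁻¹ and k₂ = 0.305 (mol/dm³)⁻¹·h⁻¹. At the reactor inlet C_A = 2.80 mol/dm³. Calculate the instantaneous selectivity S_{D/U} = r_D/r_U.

S_{D/U} = r_D/r_U = (k₁·C_A)/(k₂·C_A^2) = (k₁/k₂)·C_A⁻¹.
= (1.50×2.800) / (0.305×2.800^2) = 4.200/2.391 = 1.76.

1.76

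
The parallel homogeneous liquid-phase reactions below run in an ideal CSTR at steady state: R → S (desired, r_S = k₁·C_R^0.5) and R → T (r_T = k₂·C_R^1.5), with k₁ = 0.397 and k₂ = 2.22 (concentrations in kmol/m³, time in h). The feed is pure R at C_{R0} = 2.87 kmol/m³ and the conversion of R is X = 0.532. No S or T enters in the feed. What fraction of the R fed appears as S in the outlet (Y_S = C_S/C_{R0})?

Exit C_R = C_{R0}(1−X) = 2.87×0.468 = 1.343 kmol/m³.
In a CSTR the entire volume is at exit conditions, so r_S = 0.397×1.343^0.5 = 0.4601 and r_T = 2.22×1.343^1.5 = 3.456.
Fraction of consumed R going to S: r_S/(r_S+r_T) = 0.1175.
C_S = 0.1175·C_{R0}·X = 0.1175×2.87×0.532 = 0.179 kmol/m³; Y_S = C_S/C_{R0} = 0.0625.

0.0625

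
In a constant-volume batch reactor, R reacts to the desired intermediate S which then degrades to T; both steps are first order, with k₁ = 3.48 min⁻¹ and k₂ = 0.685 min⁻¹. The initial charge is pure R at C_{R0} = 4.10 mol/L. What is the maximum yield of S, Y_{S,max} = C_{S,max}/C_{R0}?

0.671

At the optimum, C_{S,max}/C_{R0} = (k₁/k₂)^[k₂/(k₂−k₁)].
= (3.48/0.685)^(0.685/(0.685−3.48)) = (5.080)^(-0.2451) = 0.6714.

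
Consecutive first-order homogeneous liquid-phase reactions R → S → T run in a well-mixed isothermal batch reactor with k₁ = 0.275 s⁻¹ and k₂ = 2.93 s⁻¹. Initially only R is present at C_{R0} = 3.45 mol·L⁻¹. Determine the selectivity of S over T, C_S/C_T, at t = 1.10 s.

0.384

The intermediate concentration in a first-order A→B→C sequence is C_S = k₁C_{R0}(e^(−k₁t) − e^(−k₂t))/(k₂−k₁).
e^(−k₁t) = e^(−0.275×1.10) = e^(−0.3025) = 0.7390; e^(−k₂t) = e^(−3.223) = 0.03984.
C_S = 0.275×3.45/(2.93−0.275) × (0.7390−0.03984) = 0.3573×0.6991 = 0.2498 mol·L⁻¹.
C_R = C_{R0}e^(−k₁t) = 2.549 mol·L⁻¹, so C_T = C_{R0}−C_R−C_S = 0.6507 mol·L⁻¹; C_S/C_T = 0.384.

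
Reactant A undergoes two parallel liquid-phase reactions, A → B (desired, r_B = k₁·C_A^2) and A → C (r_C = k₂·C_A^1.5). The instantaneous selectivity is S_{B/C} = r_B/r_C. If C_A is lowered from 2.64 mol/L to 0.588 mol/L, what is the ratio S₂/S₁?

S_{B/C} = (k₁/k₂)·C_A^0.5, so S₂/S₁ = (C_{A,2}/C_{A,1})^0.5.
= (0.588/2.64)^0.5 = (0.2227)^0.5 = 0.472.
Selectivity toward B falls as C_A falls — high-concentration operation is favoured.

0.472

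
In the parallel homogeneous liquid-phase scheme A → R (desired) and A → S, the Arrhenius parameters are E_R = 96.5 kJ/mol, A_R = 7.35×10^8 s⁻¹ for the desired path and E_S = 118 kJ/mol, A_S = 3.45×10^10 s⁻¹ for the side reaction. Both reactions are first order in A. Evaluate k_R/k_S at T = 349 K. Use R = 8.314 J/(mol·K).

With equal orders, S_{R/S} = k_R/k_S = (A_R/A_S)·exp[(E_S−E_R)/(RT)].
(E_S−E_R)/(RT) = (118−96.5)×10³/(8.314×349) = 21500/2902 = 7.410.
k_R/k_S = (7.35×10^8/3.45×10^10)·exp(7.410) = 0.02130 × 1652 = 35.2.

35.2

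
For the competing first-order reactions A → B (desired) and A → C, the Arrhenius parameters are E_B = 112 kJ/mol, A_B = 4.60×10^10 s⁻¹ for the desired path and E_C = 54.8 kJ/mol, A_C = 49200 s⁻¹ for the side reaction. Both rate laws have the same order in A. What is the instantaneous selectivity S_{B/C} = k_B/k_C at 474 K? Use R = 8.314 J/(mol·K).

With equal orders, S_{B/C} = k_B/k_C = (A_B/A_C)·exp[(E_C−E_B)/(RT)].
(E_C−E_B)/(RT) = (54.8−112)×10³/(8.314×474) = -57200/3941 = -14.51.
k_B/k_C = (4.60×10^10/49200)·exp(-14.51) = 9.350×10^5 × 4.970×10^-7 = 0.465.
Since E_B > E_C, raising the temperature improves selectivity toward B.

0.465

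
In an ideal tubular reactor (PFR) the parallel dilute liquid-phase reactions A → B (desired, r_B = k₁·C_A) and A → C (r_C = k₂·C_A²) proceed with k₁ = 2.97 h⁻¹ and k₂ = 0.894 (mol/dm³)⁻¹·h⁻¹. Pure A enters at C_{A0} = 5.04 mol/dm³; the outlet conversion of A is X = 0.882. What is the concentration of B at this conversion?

C_A = C_{A0}(1−X) = 0.5947 mol/dm³.
Along a PFR/batch, dC_B/dC_A = −r_B/(r_B+r_C) = −k₁/(k₁+k₂·C_A).
Integrating from C_{A0} to C_A: C_B = (2.97/0.894)·ln[(2.97+0.894·5.04)/(2.97+0.894·0.595)] = 3.322·ln(7.476/3.502) = 2.520 mol/dm³.

2.52 mol/dm³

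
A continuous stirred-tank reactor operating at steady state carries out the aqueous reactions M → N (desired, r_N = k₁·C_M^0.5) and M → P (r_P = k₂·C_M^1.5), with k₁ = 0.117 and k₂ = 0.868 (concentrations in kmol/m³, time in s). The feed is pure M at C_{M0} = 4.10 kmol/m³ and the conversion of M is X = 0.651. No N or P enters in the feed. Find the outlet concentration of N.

0.230 kmol/m³

Exit C_M = C_{M0}(1−X) = 4.10×0.349 = 1.431 kmol/m³.
Rates in a CSTR are evaluated at the outlet concentration: r_N = 0.117×1.431^0.5 = 0.1400, r_P = 0.868×1.431^1.5 = 1.486.
Fraction of consumed M going to N: r_N/(r_N+r_P) = 0.08609.
C_N = 0.08609·C_{M0}·X = 0.08609×4.10×0.651 = 0.230 kmol/m³.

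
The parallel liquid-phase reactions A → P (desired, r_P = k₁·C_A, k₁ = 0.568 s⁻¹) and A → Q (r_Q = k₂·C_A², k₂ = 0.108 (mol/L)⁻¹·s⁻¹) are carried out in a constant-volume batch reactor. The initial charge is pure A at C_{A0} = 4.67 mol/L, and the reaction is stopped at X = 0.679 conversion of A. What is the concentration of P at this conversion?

C_A = C_{A0}(1−X) = 1.499 mol/L.
Along a PFR/batch, dC_P/dC_A = −r_P/(r_P+r_Q) = −k₁/(k₁+k₂·C_A).
Integrating from C_{A0} to C_A: C_P = (0.568/0.108)·ln[(0.568+0.108·4.67)/(0.568+0.108·1.50)] = 5.259·ln(1.072/0.7299) = 2.023 mol/L.

2.02 mol/L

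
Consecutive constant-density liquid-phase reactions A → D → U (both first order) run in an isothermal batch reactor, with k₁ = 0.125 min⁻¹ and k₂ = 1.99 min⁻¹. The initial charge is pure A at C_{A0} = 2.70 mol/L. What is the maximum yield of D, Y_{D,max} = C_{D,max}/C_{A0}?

At the optimum, C_{D,max}/C_{A0} = (k₁/k₂)^[k₂/(k₂−k₁)].
= (0.125/1.99)^(1.99/(1.99−0.125)) = (0.06281)^(1.067) = 0.05218.

0.0522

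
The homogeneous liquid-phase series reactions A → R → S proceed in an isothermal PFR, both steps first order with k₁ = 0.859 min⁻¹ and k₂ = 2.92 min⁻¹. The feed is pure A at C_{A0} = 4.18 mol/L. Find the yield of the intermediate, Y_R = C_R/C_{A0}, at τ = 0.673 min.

0.175

Solving the coupled first-order balances gives C_R(τ) = [k₁/(k₂−k₁)]·C_{A0}·(e^(−k₁τ) − e^(−k₂τ)).
e^(−k₁τ) = e^(−0.859×0.673) = e^(−0.5781) = 0.5610; e^(−k₂τ) = e^(−1.965) = 0.1401.
C_R = 0.859×4.18/(2.92−0.859) × (0.5610−0.1401) = 1.742×0.4208 = 0.7332 mol/L.
Y_R = C_R/C_{A0} = 0.7332/4.18 = 0.175.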